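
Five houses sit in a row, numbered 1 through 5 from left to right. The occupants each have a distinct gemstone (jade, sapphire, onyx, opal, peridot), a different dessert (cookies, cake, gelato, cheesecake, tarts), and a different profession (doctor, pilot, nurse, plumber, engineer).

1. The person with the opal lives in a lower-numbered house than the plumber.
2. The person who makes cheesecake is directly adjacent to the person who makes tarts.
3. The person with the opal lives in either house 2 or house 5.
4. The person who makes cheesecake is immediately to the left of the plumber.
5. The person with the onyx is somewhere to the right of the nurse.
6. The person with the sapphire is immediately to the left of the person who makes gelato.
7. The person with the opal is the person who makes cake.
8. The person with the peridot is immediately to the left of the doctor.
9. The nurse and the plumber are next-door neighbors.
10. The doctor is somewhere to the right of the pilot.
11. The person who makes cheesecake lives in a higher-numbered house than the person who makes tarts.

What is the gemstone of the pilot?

peridot

From clue 3, the person with the opal must be in house 2.
Clue 7: the person who makes cake is in house 2.
By clue 2, the person who makes cheesecake is in house 4.
The person who makes tarts is in house 3 (clue 2).
From clue 4, the plumber must be in house 5.
Clue 9 places the nurse in house 4.
So house 1 gets cookies for dessert.
House 5 dessert: only gelato fits.
The person with the onyx is in house 5 (clue 5).
By clue 6, the person with the sapphire is in house 4.
From clue 8, the person with the peridot must be in house 1.
Clue 10: the pilot is in house 1.
House 3's gemstone must be jade (nothing else left).
So house 2 gets doctor for profession.
So house 3 gets engineer for profession.
So: house 1 = peridot/cookies/pilot, house 2 = opal/cake/doctor, house 3 = jade/tarts/engineer, house 4 = sapphire/cheesecake/nurse, house 5 = onyx/gelato/plumber.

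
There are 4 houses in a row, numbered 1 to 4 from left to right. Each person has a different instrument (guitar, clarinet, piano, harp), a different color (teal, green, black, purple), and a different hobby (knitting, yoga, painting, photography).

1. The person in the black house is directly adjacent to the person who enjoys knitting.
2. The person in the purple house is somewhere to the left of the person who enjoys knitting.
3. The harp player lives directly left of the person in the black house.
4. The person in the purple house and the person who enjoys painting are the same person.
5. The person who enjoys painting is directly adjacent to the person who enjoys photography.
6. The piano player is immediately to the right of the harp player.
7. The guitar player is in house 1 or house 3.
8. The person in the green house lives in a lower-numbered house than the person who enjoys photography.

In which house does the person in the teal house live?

4

The guitar player is narrowed to house 1 or 3; consider each.
Placing it in house 3 leads to a contradiction, so it's in house 1.
The harp player is narrowed to house 2 or 3; consider each.
Placing it in house 3 leads to a contradiction, so it's in house 2.
From clue 3, the person in the black house must be in house 3.
The piano player is in house 3 (clue 6).
House 4 instrument: only clarinet fits.
The only color still possible for house 4 is teal.
The person in the green house is narrowed to house 1 or 2; consider each.
Placing it in house 2 leads to a contradiction, so it's in house 1.
House 2 color: only purple fits.
From clue 2, the person who enjoys knitting must be in house 4.
Clue 4: the person who enjoys painting is in house 2.
By clue 5, the person who enjoys photography is in house 3.
That leaves yoga as the hobby for house 1.
So: house 1 = guitar/green/yoga, house 2 = harp/purple/painting, house 3 = piano/black/photography, house 4 = clarinet/teal/knitting.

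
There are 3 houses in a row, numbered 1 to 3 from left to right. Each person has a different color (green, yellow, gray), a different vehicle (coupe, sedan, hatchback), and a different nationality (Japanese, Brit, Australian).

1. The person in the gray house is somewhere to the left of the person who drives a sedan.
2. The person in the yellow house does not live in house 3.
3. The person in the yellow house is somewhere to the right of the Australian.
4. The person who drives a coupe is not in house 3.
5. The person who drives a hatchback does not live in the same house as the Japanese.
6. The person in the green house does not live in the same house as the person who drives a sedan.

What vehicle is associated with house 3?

By clue 3, the person in the yellow house is in house 2.
Clue 3: the Australian is in house 1.
So house 1 gets gray for color.
That leaves green as the color for house 3.
Clue 6: the person who drives a sedan is in house 2.
House 3's vehicle must be hatchback (nothing else left).
From clue 5, the Japanese must be in house 2.
So house 1 gets coupe for vehicle.
So house 3 gets Brit for nationality.
So: house 1 = gray/coupe/Australian, house 2 = yellow/sedan/Japanese, house 3 = green/hatchback/Brit.

hatchback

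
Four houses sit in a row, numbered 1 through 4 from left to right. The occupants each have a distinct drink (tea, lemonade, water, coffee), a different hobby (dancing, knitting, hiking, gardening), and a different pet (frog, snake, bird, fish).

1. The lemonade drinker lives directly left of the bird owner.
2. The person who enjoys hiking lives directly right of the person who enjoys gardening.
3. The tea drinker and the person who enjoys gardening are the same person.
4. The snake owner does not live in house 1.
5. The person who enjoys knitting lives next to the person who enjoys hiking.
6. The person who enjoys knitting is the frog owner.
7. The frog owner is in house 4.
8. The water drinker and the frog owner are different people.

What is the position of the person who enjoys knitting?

Clue 7 places the frog owner in house 4.
So house 4 gets coffee for drink.
The only pet still possible for house 1 is fish.
From clue 6, the person who enjoys knitting must be in house 4.
The person who enjoys hiking is in house 3 (clue 5).
That leaves water as the drink for house 3.
By clue 2, the person who enjoys gardening is in house 2.
Clue 3: the tea drinker is in house 2.
That leaves lemonade as the drink for house 1.
House 1 hobby: only dancing fits.
Clue 1: the bird owner is in house 2.
The only pet still possible for house 3 is snake.
So: house 1 = lemonade/dancing/fish, house 2 = tea/gardening/bird, house 3 = water/hiking/snake, house 4 = coffee/knitting/frog.

4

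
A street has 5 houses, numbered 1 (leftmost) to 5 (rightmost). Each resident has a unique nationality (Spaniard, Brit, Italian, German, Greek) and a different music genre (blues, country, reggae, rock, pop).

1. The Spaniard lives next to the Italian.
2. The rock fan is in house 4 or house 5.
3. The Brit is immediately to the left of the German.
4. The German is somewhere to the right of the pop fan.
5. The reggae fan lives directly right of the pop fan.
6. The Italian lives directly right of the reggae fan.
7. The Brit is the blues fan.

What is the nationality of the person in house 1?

Greek

The rock fan is narrowed to house 4 or 5; consider each.
Placing it in house 4 leads to a contradiction, so it's in house 5.
The Italian is narrowed to house 3 or 4 or 5; consider each.
Placing it in house 4 and house 5 leads to a contradiction, so it's in house 3.
By clue 6, the reggae fan is in house 2.
Clue 5 places the pop fan in house 1.
House 3 music genre: only country fits.
The only music genre still possible for house 4 is blues.
Clue 7: the Brit is in house 4.
House 1 nationality: only Greek fits.
So house 5 gets German for nationality.
House 2 nationality: only Spaniard fits.
So: house 1 = Greek/pop, house 2 = Spaniard/reggae, house 3 = Italian/country, house 4 = Brit/blues, house 5 = German/rock.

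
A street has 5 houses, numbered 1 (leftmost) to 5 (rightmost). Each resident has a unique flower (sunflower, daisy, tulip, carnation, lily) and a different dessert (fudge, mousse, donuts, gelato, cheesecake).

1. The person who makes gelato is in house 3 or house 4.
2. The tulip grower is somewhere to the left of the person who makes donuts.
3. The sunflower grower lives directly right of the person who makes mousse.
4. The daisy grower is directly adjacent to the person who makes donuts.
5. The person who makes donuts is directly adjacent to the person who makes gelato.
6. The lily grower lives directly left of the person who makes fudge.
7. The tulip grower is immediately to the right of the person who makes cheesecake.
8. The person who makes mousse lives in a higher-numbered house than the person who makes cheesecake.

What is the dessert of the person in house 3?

So house 1 gets cheesecake for dessert.
Clue 7 places the tulip grower in house 2.
The person who makes gelato is narrowed to house 3 or 4; consider each.
Placing it in house 4 leads to a contradiction, so it's in house 3.
From clue 5, the person who makes donuts must be in house 4.
The only dessert still possible for house 5 is fudge.
The sunflower grower is in house 3 (clue 3).
From clue 6, the lily grower must be in house 4.
That leaves carnation as the flower for house 1.
House 5's flower must be daisy (nothing else left).
House 2 dessert: only mousse fits.
So: house 1 = carnation/cheesecake, house 2 = tulip/mousse, house 3 = sunflower/gelato, house 4 = lily/donuts, house 5 = daisy/fudge.

gelato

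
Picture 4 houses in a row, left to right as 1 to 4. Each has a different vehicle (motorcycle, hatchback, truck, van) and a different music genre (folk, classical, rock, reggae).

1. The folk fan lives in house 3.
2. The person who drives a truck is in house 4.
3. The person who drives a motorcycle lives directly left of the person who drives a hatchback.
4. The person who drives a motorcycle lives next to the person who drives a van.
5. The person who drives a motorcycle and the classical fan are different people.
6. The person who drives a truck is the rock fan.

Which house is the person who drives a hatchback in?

3

By clue 1, the folk fan is in house 3.
The person who drives a truck is in house 4 (clue 2).
Clue 6: the rock fan is in house 4.
The person who drives a hatchback is narrowed to house 2 or 3; consider each.
Placing it in house 2 leads to a contradiction, so it's in house 3.
By clue 3, the person who drives a motorcycle is in house 2.
The classical fan is in house 1 (clue 5).
The only vehicle still possible for house 1 is van.
So house 2 gets reggae for music genre.
So: house 1 = van/classical, house 2 = motorcycle/reggae, house 3 = hatchback/folk, house 4 = truck/rock.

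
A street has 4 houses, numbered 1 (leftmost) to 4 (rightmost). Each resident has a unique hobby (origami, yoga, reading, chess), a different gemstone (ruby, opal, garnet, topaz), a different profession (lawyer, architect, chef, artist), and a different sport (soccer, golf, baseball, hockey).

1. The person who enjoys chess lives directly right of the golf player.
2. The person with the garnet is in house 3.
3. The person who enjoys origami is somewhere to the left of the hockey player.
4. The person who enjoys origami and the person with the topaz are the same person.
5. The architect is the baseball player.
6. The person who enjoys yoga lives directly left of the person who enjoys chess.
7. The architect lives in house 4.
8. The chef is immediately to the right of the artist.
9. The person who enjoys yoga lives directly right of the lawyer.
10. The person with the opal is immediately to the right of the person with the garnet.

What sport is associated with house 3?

hockey

By clue 2, the person with the garnet is in house 3.
Clue 7: the architect is in house 4.
Clue 10 places the person with the opal in house 4.
By clue 5, the baseball player is in house 4.
House 3 profession: only chef fits.
From clue 8, the artist must be in house 2.
House 1 profession: only lawyer fits.
House 1's sport must be soccer (nothing else left).
Clue 9 places the person who enjoys yoga in house 2.
From clue 4, the person with the topaz must be in house 1.
The person who enjoys chess is in house 3 (clue 6).
So house 1 gets origami for hobby.
The only hobby still possible for house 4 is reading.
House 2 gemstone: only ruby fits.
Clue 1: the golf player is in house 2.
House 3's sport must be hockey (nothing else left).
So: house 1 = origami/topaz/lawyer/soccer, house 2 = yoga/ruby/artist/golf, house 3 = chess/garnet/chef/hockey, house 4 = reading/opal/architect/baseball.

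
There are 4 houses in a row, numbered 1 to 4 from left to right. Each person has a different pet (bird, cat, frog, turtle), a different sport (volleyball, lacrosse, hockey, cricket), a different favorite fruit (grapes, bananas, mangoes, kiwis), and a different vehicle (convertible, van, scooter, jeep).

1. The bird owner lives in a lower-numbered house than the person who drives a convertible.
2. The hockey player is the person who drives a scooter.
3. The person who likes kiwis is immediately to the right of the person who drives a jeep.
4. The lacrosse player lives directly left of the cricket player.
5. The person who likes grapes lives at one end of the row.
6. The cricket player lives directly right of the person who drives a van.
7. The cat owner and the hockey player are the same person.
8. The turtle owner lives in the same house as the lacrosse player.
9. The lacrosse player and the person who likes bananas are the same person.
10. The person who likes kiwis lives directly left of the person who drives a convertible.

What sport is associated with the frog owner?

The person who likes grapes is narrowed to house 1 or 4; consider each.
Placing it in house 1 leads to a contradiction, so it's in house 4.
The person who likes kiwis is narrowed to house 2 or 3; consider each.
Placing it in house 2 leads to a contradiction, so it's in house 3.
From clue 3, the person who drives a jeep must be in house 2.
From clue 10, the person who drives a convertible must be in house 4.
That leaves frog as the pet for house 4.
Clue 4: the lacrosse player is in house 1.
Clue 4 places the cricket player in house 2.
By clue 6, the person who drives a van is in house 1.
By clue 8, the turtle owner is in house 1.
Clue 9 places the person who likes bananas in house 1.
The only pet still possible for house 2 is bird.
House 3 pet: only cat fits.
House 3 sport: only hockey fits.
House 4's sport must be volleyball (nothing else left).
That leaves mangoes as the favorite fruit for house 2.
House 3 vehicle: only scooter fits.
So: house 1 = turtle/lacrosse/bananas/van, house 2 = bird/cricket/mangoes/jeep, house 3 = cat/hockey/kiwis/scooter, house 4 = frog/volleyball/grapes/convertible.

volleyball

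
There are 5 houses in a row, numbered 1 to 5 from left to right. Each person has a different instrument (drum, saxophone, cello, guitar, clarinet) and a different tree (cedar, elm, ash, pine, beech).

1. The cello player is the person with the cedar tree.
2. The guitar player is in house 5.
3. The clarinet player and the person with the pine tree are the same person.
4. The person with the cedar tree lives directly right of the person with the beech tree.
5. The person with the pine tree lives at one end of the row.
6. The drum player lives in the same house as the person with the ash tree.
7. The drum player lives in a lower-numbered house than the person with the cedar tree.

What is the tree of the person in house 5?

elm

By clue 2, the guitar player is in house 5.
By clue 3, the clarinet player is in house 1.
By clue 3, the person with the pine tree is in house 1.
House 5 tree: only elm fits.
House 4's tree must be cedar (nothing else left).
The cello player is in house 4 (clue 1).
Clue 4: the person with the beech tree is in house 3.
House 2's tree must be ash (nothing else left).
The drum player is in house 2 (clue 6).
House 3 instrument: only saxophone fits.
So: house 1 = clarinet/pine, house 2 = drum/ash, house 3 = saxophone/beech, house 4 = cello/cedar, house 5 = guitar/elm.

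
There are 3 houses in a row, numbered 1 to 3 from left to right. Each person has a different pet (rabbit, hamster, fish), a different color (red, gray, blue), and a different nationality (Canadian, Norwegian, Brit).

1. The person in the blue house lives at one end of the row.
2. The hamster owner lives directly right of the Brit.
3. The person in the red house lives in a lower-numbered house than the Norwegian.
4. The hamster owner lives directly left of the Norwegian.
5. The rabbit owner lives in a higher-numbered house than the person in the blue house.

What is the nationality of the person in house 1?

Brit

By clue 4, the hamster owner is in house 2.
The Norwegian is in house 3 (clue 4).
By clue 5, the person in the blue house is in house 1.
House 1 pet: only fish fits.
So house 3 gets rabbit for pet.
So house 3 gets gray for color.
From clue 2, the Brit must be in house 1.
So house 2 gets red for color.
So house 2 gets Canadian for nationality.
So: house 1 = fish/blue/Brit, house 2 = hamster/red/Canadian, house 3 = rabbit/gray/Norwegian.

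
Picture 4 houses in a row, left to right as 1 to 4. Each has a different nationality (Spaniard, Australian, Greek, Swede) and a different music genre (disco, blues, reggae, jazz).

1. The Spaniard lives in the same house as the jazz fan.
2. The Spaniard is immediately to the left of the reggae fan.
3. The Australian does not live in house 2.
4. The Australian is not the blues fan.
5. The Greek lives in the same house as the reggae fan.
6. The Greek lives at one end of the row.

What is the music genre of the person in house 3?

jazz

The Greek is in house 4 (clue 6).
By clue 5, the reggae fan is in house 4.
The Spaniard is in house 3 (clue 2).
The only nationality still possible for house 1 is Australian.
So house 2 gets Swede for nationality.
By clue 1, the jazz fan is in house 3.
House 1's music genre must be disco (nothing else left).
House 2's music genre must be blues (nothing else left).
So: house 1 = Australian/disco, house 2 = Swede/blues, house 3 = Spaniard/jazz, house 4 = Greek/reggae.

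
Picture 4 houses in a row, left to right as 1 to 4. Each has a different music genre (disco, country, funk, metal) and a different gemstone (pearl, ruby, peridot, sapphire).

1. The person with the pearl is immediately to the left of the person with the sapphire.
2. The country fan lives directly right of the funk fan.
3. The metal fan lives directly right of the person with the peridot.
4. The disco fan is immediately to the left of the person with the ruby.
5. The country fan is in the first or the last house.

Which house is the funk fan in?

3

From clue 5, the country fan must be in house 4.
Clue 2: the funk fan is in house 3.
House 1's music genre must be disco (nothing else left).
That leaves metal as the music genre for house 2.
By clue 3, the person with the peridot is in house 1.
By clue 4, the person with the ruby is in house 2.
House 4's gemstone must be sapphire (nothing else left).
The only gemstone still possible for house 3 is pearl.
So: house 1 = disco/peridot, house 2 = metal/ruby, house 3 = funk/pearl, house 4 = country/sapphire.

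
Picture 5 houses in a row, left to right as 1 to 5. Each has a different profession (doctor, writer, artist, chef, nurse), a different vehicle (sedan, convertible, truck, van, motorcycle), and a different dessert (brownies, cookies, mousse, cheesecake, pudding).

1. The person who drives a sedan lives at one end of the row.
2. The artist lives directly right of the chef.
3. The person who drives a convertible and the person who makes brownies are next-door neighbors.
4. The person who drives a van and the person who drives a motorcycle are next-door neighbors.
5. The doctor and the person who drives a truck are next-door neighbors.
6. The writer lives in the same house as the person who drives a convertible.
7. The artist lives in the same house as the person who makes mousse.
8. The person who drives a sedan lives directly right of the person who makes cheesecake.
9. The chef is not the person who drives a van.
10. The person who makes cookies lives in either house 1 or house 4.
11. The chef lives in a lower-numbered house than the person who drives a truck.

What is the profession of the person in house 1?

writer

By clue 8, the person who drives a sedan is in house 5.
By clue 8, the person who makes cheesecake is in house 4.
The only dessert still possible for house 1 is cookies.
The artist is narrowed to house 2 or 3; consider each.
Placing it in house 2 leads to a contradiction, so it's in house 3.
Clue 2 places the chef in house 2.
The person who makes mousse is in house 3 (clue 7).
House 2's vehicle must be motorcycle (nothing else left).
The doctor is narrowed to house 4 or 5; consider each.
Placing it in house 4 leads to a contradiction, so it's in house 5.
Clue 5: the person who drives a truck is in house 4.
So house 3 gets van for vehicle.
From clue 3, the person who makes brownies must be in house 2.
Clue 6: the writer is in house 1.
That leaves nurse as the profession for house 4.
House 1 vehicle: only convertible fits.
So house 5 gets pudding for dessert.
So: house 1 = writer/convertible/cookies, house 2 = chef/motorcycle/brownies, house 3 = artist/van/mousse, house 4 = nurse/truck/cheesecake, house 5 = doctor/sedan/pudding.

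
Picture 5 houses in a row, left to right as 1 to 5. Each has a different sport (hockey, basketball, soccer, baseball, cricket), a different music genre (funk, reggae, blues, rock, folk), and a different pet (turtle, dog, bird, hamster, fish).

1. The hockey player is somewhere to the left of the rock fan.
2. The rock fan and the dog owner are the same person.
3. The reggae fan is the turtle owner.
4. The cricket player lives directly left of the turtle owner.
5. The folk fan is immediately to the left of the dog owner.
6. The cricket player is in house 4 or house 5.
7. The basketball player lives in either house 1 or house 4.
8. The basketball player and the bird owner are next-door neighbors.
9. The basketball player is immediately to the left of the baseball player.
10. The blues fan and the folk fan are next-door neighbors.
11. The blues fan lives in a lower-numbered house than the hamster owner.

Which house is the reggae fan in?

By clue 6, the cricket player is in house 4.
That leaves fish as the pet for house 1.
Clue 4: the turtle owner is in house 5.
Clue 8: the bird owner is in house 2.
From clue 9, the baseball player must be in house 2.
That leaves basketball as the sport for house 1.
House 5 sport: only soccer fits.
Clue 2: the rock fan is in house 4.
Clue 2 places the dog owner in house 4.
From clue 3, the reggae fan must be in house 5.
By clue 5, the folk fan is in house 3.
Clue 11 places the blues fan in house 2.
House 3's sport must be hockey (nothing else left).
That leaves funk as the music genre for house 1.
That leaves hamster as the pet for house 3.
So: house 1 = basketball/funk/fish, house 2 = baseball/blues/bird, house 3 = hockey/folk/hamster, house 4 = cricket/rock/dog, house 5 = soccer/reggae/turtle.

5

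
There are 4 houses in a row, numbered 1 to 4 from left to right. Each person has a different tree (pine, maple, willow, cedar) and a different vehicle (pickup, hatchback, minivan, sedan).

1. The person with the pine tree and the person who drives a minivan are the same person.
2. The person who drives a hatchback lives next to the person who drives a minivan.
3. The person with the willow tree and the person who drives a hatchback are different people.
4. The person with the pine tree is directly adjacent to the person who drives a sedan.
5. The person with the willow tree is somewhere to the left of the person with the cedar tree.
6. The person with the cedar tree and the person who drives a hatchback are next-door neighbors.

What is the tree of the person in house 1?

The person with the cedar tree is narrowed to house 2 or 3 or 4; consider each.
Placing it in house 2 and house 3 leads to a contradiction, so it's in house 4.
Clue 6: the person who drives a hatchback is in house 3.
Clue 2: the person who drives a minivan is in house 2.
So house 3 gets maple for tree.
House 1's vehicle must be sedan (nothing else left).
So house 4 gets pickup for vehicle.
Clue 1 places the person with the pine tree in house 2.
That leaves willow as the tree for house 1.
So: house 1 = willow/sedan, house 2 = pine/minivan, house 3 = maple/hatchback, house 4 = cedar/pickup.

willow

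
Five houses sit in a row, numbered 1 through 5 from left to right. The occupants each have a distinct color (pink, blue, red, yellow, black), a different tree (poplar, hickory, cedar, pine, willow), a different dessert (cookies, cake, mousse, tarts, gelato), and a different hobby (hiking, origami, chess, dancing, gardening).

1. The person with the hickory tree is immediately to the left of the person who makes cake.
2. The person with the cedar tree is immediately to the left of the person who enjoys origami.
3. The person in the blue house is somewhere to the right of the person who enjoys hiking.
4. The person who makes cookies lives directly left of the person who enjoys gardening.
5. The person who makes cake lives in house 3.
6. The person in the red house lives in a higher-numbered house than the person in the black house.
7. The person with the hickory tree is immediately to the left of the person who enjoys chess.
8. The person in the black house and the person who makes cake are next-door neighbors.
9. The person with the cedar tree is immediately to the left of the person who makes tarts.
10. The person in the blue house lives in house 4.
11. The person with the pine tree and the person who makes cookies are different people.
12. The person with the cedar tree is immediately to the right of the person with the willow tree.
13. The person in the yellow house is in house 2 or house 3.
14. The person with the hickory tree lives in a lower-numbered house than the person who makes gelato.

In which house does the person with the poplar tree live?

1

The person who makes cake is in house 3 (clue 5).
Clue 10 places the person in the blue house in house 4.
So house 1 gets pink for color.
House 2 color: only black fits.
The only color still possible for house 5 is red.
By clue 1, the person with the hickory tree is in house 2.
From clue 7, the person who enjoys chess must be in house 3.
House 3's color must be yellow (nothing else left).
House 3's tree must be willow (nothing else left).
Clue 2 places the person who enjoys origami in house 5.
Clue 9 places the person who makes tarts in house 5.
House 4 tree: only cedar fits.
The only dessert still possible for house 2 is mousse.
The only dessert still possible for house 4 is gelato.
The only hobby still possible for house 2 is gardening.
House 4 hobby: only dancing fits.
By clue 11, the person with the pine tree is in house 5.
So house 1 gets poplar for tree.
House 1's dessert must be cookies (nothing else left).
House 1's hobby must be hiking (nothing else left).
So: house 1 = pink/poplar/cookies/hiking, house 2 = black/hickory/mousse/gardening, house 3 = yellow/willow/cake/chess, house 4 = blue/cedar/gelato/dancing, house 5 = red/pine/tarts/origami.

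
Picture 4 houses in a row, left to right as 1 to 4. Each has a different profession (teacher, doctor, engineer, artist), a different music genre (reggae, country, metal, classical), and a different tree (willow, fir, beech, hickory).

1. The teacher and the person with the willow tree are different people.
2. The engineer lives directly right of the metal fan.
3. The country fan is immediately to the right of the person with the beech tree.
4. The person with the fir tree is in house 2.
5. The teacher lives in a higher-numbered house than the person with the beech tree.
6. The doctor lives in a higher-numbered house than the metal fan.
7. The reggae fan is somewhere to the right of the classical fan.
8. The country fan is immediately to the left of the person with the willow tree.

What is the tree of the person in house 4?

hickory

The person with the fir tree is in house 2 (clue 4).
That leaves artist as the profession for house 1.
So house 4 gets reggae for music genre.
By clue 3, the country fan is in house 2.
Clue 3: the person with the beech tree is in house 1.
Clue 8 places the person with the willow tree in house 3.
The only tree still possible for house 4 is hickory.
The only profession still possible for house 3 is doctor.
Clue 6 places the metal fan in house 1.
House 3's music genre must be classical (nothing else left).
The engineer is in house 2 (clue 2).
So house 4 gets teacher for profession.
So: house 1 = artist/metal/beech, house 2 = engineer/country/fir, house 3 = doctor/classical/willow, house 4 = teacher/reggae/hickory.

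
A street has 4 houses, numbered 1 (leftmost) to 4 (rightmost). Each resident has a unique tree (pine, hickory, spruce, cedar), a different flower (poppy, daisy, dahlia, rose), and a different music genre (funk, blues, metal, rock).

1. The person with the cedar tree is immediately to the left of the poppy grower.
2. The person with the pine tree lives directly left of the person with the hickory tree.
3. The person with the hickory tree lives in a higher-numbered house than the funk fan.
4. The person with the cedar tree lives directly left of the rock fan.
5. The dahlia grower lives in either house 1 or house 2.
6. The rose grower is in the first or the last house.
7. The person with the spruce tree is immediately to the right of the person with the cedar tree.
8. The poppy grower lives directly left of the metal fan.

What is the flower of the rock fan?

poppy

That leaves hickory as the tree for house 4.
Clue 2 places the person with the pine tree in house 3.
The only tree still possible for house 1 is cedar.
House 2 tree: only spruce fits.
Clue 1 places the poppy grower in house 2.
Clue 4: the rock fan is in house 2.
Clue 8 places the metal fan in house 3.
So house 1 gets dahlia for flower.
House 3 flower: only daisy fits.
House 4's flower must be rose (nothing else left).
House 4's music genre must be blues (nothing else left).
House 1's music genre must be funk (nothing else left).
So: house 1 = cedar/dahlia/funk, house 2 = spruce/poppy/rock, house 3 = pine/daisy/metal, house 4 = hickory/rose/blues.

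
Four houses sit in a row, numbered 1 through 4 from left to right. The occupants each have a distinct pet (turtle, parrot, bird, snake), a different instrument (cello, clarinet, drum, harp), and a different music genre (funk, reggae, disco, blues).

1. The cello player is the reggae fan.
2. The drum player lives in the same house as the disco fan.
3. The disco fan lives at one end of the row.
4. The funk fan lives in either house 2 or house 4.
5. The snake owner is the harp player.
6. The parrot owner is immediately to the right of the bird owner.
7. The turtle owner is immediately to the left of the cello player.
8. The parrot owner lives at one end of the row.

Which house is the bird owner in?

Clue 8: the parrot owner is in house 4.
From clue 6, the bird owner must be in house 3.
The snake owner is narrowed to house 1 or 2; consider each.
Placing it in house 2 leads to a contradiction, so it's in house 1.
Clue 5 places the harp player in house 1.
The only pet still possible for house 2 is turtle.
The disco fan is in house 4 (clue 2).
Clue 7: the cello player is in house 3.
So house 2 gets clarinet for instrument.
The only instrument still possible for house 4 is drum.
House 1's music genre must be blues (nothing else left).
That leaves reggae as the music genre for house 3.
House 2 music genre: only funk fits.
So: house 1 = snake/harp/blues, house 2 = turtle/clarinet/funk, house 3 = bird/cello/reggae, house 4 = parrot/drum/disco.

3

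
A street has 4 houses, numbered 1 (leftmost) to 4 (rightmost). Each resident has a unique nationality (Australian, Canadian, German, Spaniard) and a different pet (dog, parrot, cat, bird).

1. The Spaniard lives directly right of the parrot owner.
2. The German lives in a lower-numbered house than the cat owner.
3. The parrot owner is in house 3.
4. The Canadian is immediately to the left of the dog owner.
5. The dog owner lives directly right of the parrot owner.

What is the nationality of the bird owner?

German

From clue 3, the parrot owner must be in house 3.
By clue 5, the dog owner is in house 4.
House 1's pet must be bird (nothing else left).
That leaves cat as the pet for house 2.
The Spaniard is in house 4 (clue 1).
The German is in house 1 (clue 2).
By clue 4, the Canadian is in house 3.
House 2 nationality: only Australian fits.
So: house 1 = German/bird, house 2 = Australian/cat, house 3 = Canadian/parrot, house 4 = Spaniard/dog.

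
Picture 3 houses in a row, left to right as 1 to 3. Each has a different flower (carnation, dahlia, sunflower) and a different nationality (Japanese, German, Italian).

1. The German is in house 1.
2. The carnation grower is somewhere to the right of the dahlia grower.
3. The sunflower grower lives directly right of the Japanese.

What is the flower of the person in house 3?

Clue 1: the German is in house 1.
So house 1 gets dahlia for flower.
That leaves Italian as the nationality for house 3.
By clue 3, the sunflower grower is in house 3.
That leaves carnation as the flower for house 2.
That leaves Japanese as the nationality for house 2.
So: house 1 = dahlia/German, house 2 = carnation/Japanese, house 3 = sunflower/Italian.

sunflower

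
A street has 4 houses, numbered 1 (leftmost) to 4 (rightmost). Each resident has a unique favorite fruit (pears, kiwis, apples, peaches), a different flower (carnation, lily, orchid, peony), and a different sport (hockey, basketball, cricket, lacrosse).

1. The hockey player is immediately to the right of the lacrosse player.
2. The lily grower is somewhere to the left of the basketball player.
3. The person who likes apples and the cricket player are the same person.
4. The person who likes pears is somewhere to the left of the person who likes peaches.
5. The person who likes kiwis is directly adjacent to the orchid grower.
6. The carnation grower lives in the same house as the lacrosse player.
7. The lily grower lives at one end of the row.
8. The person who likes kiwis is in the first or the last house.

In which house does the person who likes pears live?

2

Clue 7 places the lily grower in house 1.
The only flower still possible for house 4 is peony.
So house 1 gets cricket for sport.
By clue 3, the person who likes apples is in house 1.
Clue 5 places the orchid grower in house 3.
So house 2 gets pears for favorite fruit.
House 3's favorite fruit must be peaches (nothing else left).
House 4 favorite fruit: only kiwis fits.
House 2's flower must be carnation (nothing else left).
Clue 6 places the lacrosse player in house 2.
Clue 1: the hockey player is in house 3.
House 4's sport must be basketball (nothing else left).
So: house 1 = apples/lily/cricket, house 2 = pears/carnation/lacrosse, house 3 = peaches/orchid/hockey, house 4 = kiwis/peony/basketball.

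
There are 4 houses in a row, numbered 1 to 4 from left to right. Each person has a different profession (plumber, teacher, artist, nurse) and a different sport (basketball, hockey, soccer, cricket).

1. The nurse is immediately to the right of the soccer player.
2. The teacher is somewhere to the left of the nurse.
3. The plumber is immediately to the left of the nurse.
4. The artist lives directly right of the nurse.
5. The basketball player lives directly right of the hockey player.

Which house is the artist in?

That leaves artist as the profession for house 4.
From clue 4, the nurse must be in house 3.
Clue 1 places the soccer player in house 2.
Clue 3: the plumber is in house 2.
House 1's profession must be teacher (nothing else left).
By clue 5, the basketball player is in house 4.
Clue 5: the hockey player is in house 3.
So house 1 gets cricket for sport.
So: house 1 = teacher/cricket, house 2 = plumber/soccer, house 3 = nurse/hockey, house 4 = artist/basketball.

4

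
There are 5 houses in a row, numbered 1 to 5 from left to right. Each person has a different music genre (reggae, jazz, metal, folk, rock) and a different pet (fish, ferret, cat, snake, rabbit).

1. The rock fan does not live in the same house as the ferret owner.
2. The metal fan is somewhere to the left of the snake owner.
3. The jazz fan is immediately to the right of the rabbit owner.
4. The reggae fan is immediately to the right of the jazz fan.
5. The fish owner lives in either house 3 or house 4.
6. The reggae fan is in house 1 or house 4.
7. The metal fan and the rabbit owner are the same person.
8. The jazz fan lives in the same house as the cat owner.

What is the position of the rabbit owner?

Clue 6: the reggae fan is in house 4.
Clue 4 places the jazz fan in house 3.
Clue 8 places the cat owner in house 3.
Clue 3: the rabbit owner is in house 2.
Clue 7 places the metal fan in house 2.
So house 1 gets ferret for pet.
House 4 pet: only fish fits.
So house 5 gets snake for pet.
Clue 1: the rock fan is in house 5.
The only music genre still possible for house 1 is folk.
So: house 1 = folk/ferret, house 2 = metal/rabbit, house 3 = jazz/cat, house 4 = reggae/fish, house 5 = rock/snake.

2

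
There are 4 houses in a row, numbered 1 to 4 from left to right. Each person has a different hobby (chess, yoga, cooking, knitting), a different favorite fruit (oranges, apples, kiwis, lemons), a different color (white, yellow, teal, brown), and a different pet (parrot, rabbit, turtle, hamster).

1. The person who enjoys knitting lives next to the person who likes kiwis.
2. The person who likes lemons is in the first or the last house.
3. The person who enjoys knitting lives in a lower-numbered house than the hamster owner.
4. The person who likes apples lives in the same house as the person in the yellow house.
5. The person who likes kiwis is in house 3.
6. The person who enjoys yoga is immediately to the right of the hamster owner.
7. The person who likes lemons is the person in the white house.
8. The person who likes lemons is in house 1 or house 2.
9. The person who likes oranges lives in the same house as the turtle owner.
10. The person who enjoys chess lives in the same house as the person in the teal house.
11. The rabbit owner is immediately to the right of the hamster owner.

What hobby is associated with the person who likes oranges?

The person who likes kiwis is in house 3 (clue 5).
The person who likes lemons is in house 1 (clue 8).
By clue 1, the person who enjoys knitting is in house 2.
From clue 3, the hamster owner must be in house 3.
Clue 6 places the person who enjoys yoga in house 4.
The person in the white house is in house 1 (clue 7).
Clue 11 places the rabbit owner in house 4.
House 1's pet must be parrot (nothing else left).
That leaves turtle as the pet for house 2.
From clue 9, the person who likes oranges must be in house 2.
By clue 10, the person who enjoys chess is in house 3.
By clue 10, the person in the teal house is in house 3.
House 1 hobby: only cooking fits.
House 4's favorite fruit must be apples (nothing else left).
By clue 4, the person in the yellow house is in house 4.
The only color still possible for house 2 is brown.
So: house 1 = cooking/lemons/white/parrot, house 2 = knitting/oranges/brown/turtle, house 3 = chess/kiwis/teal/hamster, house 4 = yoga/apples/yellow/rabbit.

knitting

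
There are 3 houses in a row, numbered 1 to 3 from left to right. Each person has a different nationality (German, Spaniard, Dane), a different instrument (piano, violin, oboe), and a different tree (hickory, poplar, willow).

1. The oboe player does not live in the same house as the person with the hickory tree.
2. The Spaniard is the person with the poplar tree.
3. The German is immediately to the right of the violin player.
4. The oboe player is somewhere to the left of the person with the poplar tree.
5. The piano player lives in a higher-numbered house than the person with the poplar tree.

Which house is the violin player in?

Clue 5 places the piano player in house 3.
By clue 5, the person with the poplar tree is in house 2.
By clue 2, the Spaniard is in house 2.
By clue 4, the oboe player is in house 1.
House 1 nationality: only Dane fits.
House 3's nationality must be German (nothing else left).
House 2's instrument must be violin (nothing else left).
From clue 1, the person with the hickory tree must be in house 3.
House 1 tree: only willow fits.
So: house 1 = Dane/oboe/willow, house 2 = Spaniard/violin/poplar, house 3 = German/piano/hickory.

2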